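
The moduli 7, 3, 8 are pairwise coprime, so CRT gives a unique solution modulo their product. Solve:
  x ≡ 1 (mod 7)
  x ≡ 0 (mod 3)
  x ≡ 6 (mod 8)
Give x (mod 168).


Moduli 7, 3, 8 are pairwise coprime; by CRT there is a unique solution modulo M = 7 · 3 · 8 = 168.
Solve pairwise, accumulating the modulus:
  Start with x ≡ 1 (mod 7).
  Combine with x ≡ 0 (mod 3): since gcd(7, 3) = 1, we get a unique residue mod 21.
    Write x = 1 + 7·t and substitute into x ≡ 0 (mod 3): 7·t ≡ 0 − 1 = -1 (mod 3).
    Reduce coefficients mod 3: 1·t ≡ 2 (mod 3).
    So t ≡ 2 (mod 3).
    Then x = 1 + 7·2 = 15, valid modulo lcm(7, 3) = 21: x ≡ 15 (mod 21).
  Combine with x ≡ 6 (mod 8): since gcd(21, 8) = 1, we get a unique residue mod 168.
    Write x = 15 + 21·t and substitute into x ≡ 6 (mod 8): 21·t ≡ 6 − 15 = -9 (mod 8).
    Reduce coefficients mod 8: 5·t ≡ 7 (mod 8).
    The inverse of 5 mod 8 is 5 (since 5·5 = 25 = 3·8 + 1), so t ≡ 5·7 = 35 ≡ 3 (mod 8).
    Then x = 15 + 21·3 = 78, valid modulo lcm(21, 8) = 168: x ≡ 78 (mod 168).
Verify: 78 mod 7 = 1 ✓, 78 mod 3 = 0 ✓, 78 mod 8 = 6 ✓.

x ≡ 78 (mod 168).


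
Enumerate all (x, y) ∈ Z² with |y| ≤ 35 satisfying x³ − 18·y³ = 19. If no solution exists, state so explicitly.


The equation is x³ - 18y³ = 19. For fixed y, x³ = 18·y³ + 19, so a solution requires the RHS to be a perfect cube.
Strategy: iterate y from -35 to 35, compute RHS = 18·y³ + 19, and check whether it is a (positive or negative) perfect cube.
Check small values of y:
  y = 0: RHS = 19 is not a perfect cube.
  y = 1: RHS = 37 is not a perfect cube.
  y = -1: RHS = 1 = (1)³ ⇒ x = 1 works.
  y = 2: RHS = 163 is not a perfect cube.
  y = -2: RHS = -125 = (-5)³ ⇒ x = -5 works.
  y = 3: RHS = 505 is not a perfect cube.
  y = -3: RHS = -467 is not a perfect cube.
Continuing the search up to |y| = 35 finds no further solutions beyond those listed.
Collected solutions: (1, -1), (-5, -2).

Solutions (with |y| ≤ 35): (1, -1), (-5, -2).


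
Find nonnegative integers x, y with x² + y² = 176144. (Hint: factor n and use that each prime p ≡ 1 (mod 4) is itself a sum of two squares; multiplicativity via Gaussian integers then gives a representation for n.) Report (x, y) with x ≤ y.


Step 1: Factor n = 176144 = 2^4 · 101 · 109.
Step 2: Check the mod-4 condition on each prime factor: 2 = 2 (special); 101 ≡ 1 (mod 4), exponent 1; 109 ≡ 1 (mod 4), exponent 1.
All primes ≡ 3 (mod 4) appear to even exponent (or don't appear), so by the two-squares theorem n IS expressible as a sum of two squares.
Step 3: Build a representation. Group n = k² · m with k = 4 and m = 101 · 109 = 11009 (a product of primes ≡ 1 (mod 4)); a representation of m scales to one of n via (k·x)² + (k·y)² = k²(x² + y²). Each prime p ≡ 1 (mod 4) is itself a sum of two squares; find a² by testing p − a² for a perfect square:
  101: 101 − 1² = 100 = 10² ⇒ 101 = 1² + 10².
  109: 109 − 1² = 108, 109 − 2² = 105, 109 − 3² = 100 = 10² ⇒ 109 = 3² + 10².
  Combine using the Brahmagupta–Fibonacci identity (a² + b²)(c² + d²) = (ac − bd)² + (ad + bc)² = (ac + bd)² + (ad − bc)²:
  101 · 109 = 11009: from (1² + 10²)(3² + 10²), take (1·3 − 10·10, 1·10 + 10·3) = (3 − 100, 10 + 30) = (-97, 40); dropping signs (only squares matter) gives (97, 40); check 97² + 40² = 9409 + 1600 = 11009 ✓.
  Scale by k = 4: (4·97, 4·40) = (388, 160).
Step 4: Order so x ≤ y and verify: 160² + 388² = 25600 + 150544 = 176144 = n. ✓

n = 176144 = 160² + 388² (one valid representation with x ≤ y).


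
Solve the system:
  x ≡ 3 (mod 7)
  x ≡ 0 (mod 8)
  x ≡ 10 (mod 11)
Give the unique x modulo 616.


Moduli 7, 8, 11 are pairwise coprime; by CRT there is a unique solution modulo M = 7 · 8 · 11 = 616.
Solve pairwise, accumulating the modulus:
  Start with x ≡ 3 (mod 7).
  Combine with x ≡ 0 (mod 8): since gcd(7, 8) = 1, we get a unique residue mod 56.
    Write x = 3 + 7·t and substitute into x ≡ 0 (mod 8): 7·t ≡ 0 − 3 = -3 (mod 8).
    Reduce coefficients mod 8: 7·t ≡ 5 (mod 8).
    The inverse of 7 mod 8 is 7 (since 7·7 = 49 = 6·8 + 1), so t ≡ 7·5 = 35 ≡ 3 (mod 8).
    Then x = 3 + 7·3 = 24, valid modulo lcm(7, 8) = 56: x ≡ 24 (mod 56).
  Combine with x ≡ 10 (mod 11): since gcd(56, 11) = 1, we get a unique residue mod 616.
    Write x = 24 + 56·t and substitute into x ≡ 10 (mod 11): 56·t ≡ 10 − 24 = -14 (mod 11).
    Reduce coefficients mod 11: 1·t ≡ 8 (mod 11).
    So t ≡ 8 (mod 11).
    Then x = 24 + 56·8 = 472, valid modulo lcm(56, 11) = 616: x ≡ 472 (mod 616).
Verify: 472 mod 7 = 3 ✓, 472 mod 8 = 0 ✓, 472 mod 11 = 10 ✓.

x ≡ 472 (mod 616).


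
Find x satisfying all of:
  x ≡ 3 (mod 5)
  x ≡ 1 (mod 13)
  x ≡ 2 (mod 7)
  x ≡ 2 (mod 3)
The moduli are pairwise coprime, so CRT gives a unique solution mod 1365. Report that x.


Product of moduli M = 5 · 13 · 7 · 3 = 1365.
Merge one congruence at a time:
  Start: x ≡ 3 (mod 5).
  Combine with x ≡ 1 (mod 13); new modulus lcm = 65.
    Write x = 3 + 5·t and substitute into x ≡ 1 (mod 13): 5·t ≡ 1 − 3 = -2 (mod 13).
    Reduce coefficients mod 13: 5·t ≡ 11 (mod 13).
    The inverse of 5 mod 13 is 8 (since 5·8 = 40 = 3·13 + 1), so t ≡ 8·11 = 88 ≡ 10 (mod 13).
    Then x = 3 + 5·10 = 53, valid modulo lcm(5, 13) = 65: x ≡ 53 (mod 65).
  Combine with x ≡ 2 (mod 7); new modulus lcm = 455.
    Write x = 53 + 65·t and substitute into x ≡ 2 (mod 7): 65·t ≡ 2 − 53 = -51 (mod 7).
    Reduce coefficients mod 7: 2·t ≡ 5 (mod 7).
    The inverse of 2 mod 7 is 4 (since 2·4 = 8 = 1·7 + 1), so t ≡ 4·5 = 20 ≡ 6 (mod 7).
    Then x = 53 + 65·6 = 443, valid modulo lcm(65, 7) = 455: x ≡ 443 (mod 455).
  Combine with x ≡ 2 (mod 3); new modulus lcm = 1365.
    Write x = 443 + 455·t and substitute into x ≡ 2 (mod 3): 455·t ≡ 2 − 443 = -441 (mod 3).
    Reduce coefficients mod 3: 2·t ≡ 0 (mod 3).
    The inverse of 2 mod 3 is 2 (since 2·2 = 4 = 1·3 + 1), so t ≡ 2·0 = 0 ≡ 0 (mod 3).
    Then x = 443 + 455·0 = 443, valid modulo lcm(455, 3) = 1365: x ≡ 443 (mod 1365).
Verify against each original: 443 mod 5 = 3, 443 mod 13 = 1, 443 mod 7 = 2, 443 mod 3 = 2.

x ≡ 443 (mod 1365).


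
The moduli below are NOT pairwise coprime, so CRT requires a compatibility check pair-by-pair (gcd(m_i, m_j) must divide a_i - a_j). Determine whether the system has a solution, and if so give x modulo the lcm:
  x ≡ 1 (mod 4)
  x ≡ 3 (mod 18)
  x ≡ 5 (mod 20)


Moduli 4, 18, 20 are not pairwise coprime, so CRT works modulo lcm(m_i) when all pairwise compatibility conditions hold.
Pairwise compatibility: gcd(m_i, m_j) must divide a_i - a_j for every pair.
Merge one congruence at a time:
  Start: x ≡ 1 (mod 4).
  Combine with x ≡ 3 (mod 18): gcd(4, 18) = 2; 3 - 1 = 2, which IS divisible by 2, so compatible.
    Write x = 1 + 4·t and substitute into x ≡ 3 (mod 18): 4·t ≡ 3 − 1 = 2 (mod 18).
    Divide the congruence (and modulus) by g = 2: 2·t ≡ 1 (mod 9).
    The inverse of 2 mod 9 is 5 (since 2·5 = 10 = 1·9 + 1), so t ≡ 5·1 = 5 ≡ 5 (mod 9).
    Then x = 1 + 4·5 = 21, valid modulo lcm(4, 18) = 36: x ≡ 21 (mod 36).
  Combine with x ≡ 5 (mod 20): gcd(36, 20) = 4; 5 - 21 = -16, which IS divisible by 4, so compatible.
    Write x = 21 + 36·t and substitute into x ≡ 5 (mod 20): 36·t ≡ 5 − 21 = -16 (mod 20).
    Divide the congruence (and modulus) by g = 4: 9·t ≡ -4 (mod 5).
    Reduce coefficients mod 5: 4·t ≡ 1 (mod 5).
    The inverse of 4 mod 5 is 4 (since 4·4 = 16 = 3·5 + 1), so t ≡ 4·1 = 4 ≡ 4 (mod 5).
    Then x = 21 + 36·4 = 165, valid modulo lcm(36, 20) = 180: x ≡ 165 (mod 180).
Verify: 165 mod 4 = 1, 165 mod 18 = 3, 165 mod 20 = 5.

x ≡ 165 (mod 180).


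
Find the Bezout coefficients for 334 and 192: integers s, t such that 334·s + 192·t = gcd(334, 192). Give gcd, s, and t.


Euclidean algorithm on (334, 192) — divide until remainder is 0:
  334 = 1 · 192 + 142
  192 = 1 · 142 + 50
  142 = 2 · 50 + 42
  50 = 1 · 42 + 8
  42 = 5 · 8 + 2
  8 = 4 · 2 + 0
gcd(334, 192) = 2.
Track Bezout coefficients alongside the remainders: start with r₀ = 334 = a·1 + b·0 (s = 1, t = 0) and r₁ = 192 = a·0 + b·1 (s = 0, t = 1); each new remainder r_{k+1} = r_{k-1} − q_k·r_k inherits s_{k+1} = s_{k-1} − q_k·s_k, t_{k+1} = t_{k-1} − q_k·t_k, so r_k = a·s_k + b·t_k at every step:
  q = 1: r = 142, s = 1 − 1·0 = 1, t = 0 − 1·1 = -1  (check: 334·1 + 192·(-1) = 142)
  q = 1: r = 50, s = 0 − 1·1 = -1, t = 1 − 1·(-1) = 2  (check: 334·(-1) + 192·2 = 50)
  q = 2: r = 42, s = 1 − 2·(-1) = 3, t = -1 − 2·2 = -5  (check: 334·3 + 192·(-5) = 42)
  q = 1: r = 8, s = -1 − 1·3 = -4, t = 2 − 1·(-5) = 7  (check: 334·(-4) + 192·7 = 8)
  q = 5: r = 2, s = 3 − 5·(-4) = 23, t = -5 − 5·7 = -40  (check: 334·23 + 192·(-40) = 2)
The row with r = 2 (the gcd) gives the Bezout coefficients s = 23, t = -40.
Result: 334 · (23) + 192 · (-40) = 2.

gcd(334, 192) = 2; s = 23, t = -40 (check: 334·23 + 192·(-40) = 2).


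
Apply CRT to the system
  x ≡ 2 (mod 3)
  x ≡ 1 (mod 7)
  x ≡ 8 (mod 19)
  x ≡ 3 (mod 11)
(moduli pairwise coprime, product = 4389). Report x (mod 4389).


Product of moduli M = 3 · 7 · 19 · 11 = 4389.
Merge one congruence at a time:
  Start: x ≡ 2 (mod 3).
  Combine with x ≡ 1 (mod 7); new modulus lcm = 21.
    Write x = 2 + 3·t and substitute into x ≡ 1 (mod 7): 3·t ≡ 1 − 2 = -1 (mod 7).
    Reduce coefficients mod 7: 3·t ≡ 6 (mod 7).
    The inverse of 3 mod 7 is 5 (since 3·5 = 15 = 2·7 + 1), so t ≡ 5·6 = 30 ≡ 2 (mod 7).
    Then x = 2 + 3·2 = 8, valid modulo lcm(3, 7) = 21: x ≡ 8 (mod 21).
  Combine with x ≡ 8 (mod 19); new modulus lcm = 399.
    Write x = 8 + 21·t and substitute into x ≡ 8 (mod 19): 21·t ≡ 8 − 8 = 0 (mod 19).
    Reduce coefficients mod 19: 2·t ≡ 0 (mod 19).
    The inverse of 2 mod 19 is 10 (since 2·10 = 20 = 1·19 + 1), so t ≡ 10·0 = 0 ≡ 0 (mod 19).
    Then x = 8 + 21·0 = 8, valid modulo lcm(21, 19) = 399: x ≡ 8 (mod 399).
  Combine with x ≡ 3 (mod 11); new modulus lcm = 4389.
    Write x = 8 + 399·t and substitute into x ≡ 3 (mod 11): 399·t ≡ 3 − 8 = -5 (mod 11).
    Reduce coefficients mod 11: 3·t ≡ 6 (mod 11).
    The inverse of 3 mod 11 is 4 (since 3·4 = 12 = 1·11 + 1), so t ≡ 4·6 = 24 ≡ 2 (mod 11).
    Then x = 8 + 399·2 = 806, valid modulo lcm(399, 11) = 4389: x ≡ 806 (mod 4389).
Verify against each original: 806 mod 3 = 2, 806 mod 7 = 1, 806 mod 19 = 8, 806 mod 11 = 3.

x ≡ 806 (mod 4389).


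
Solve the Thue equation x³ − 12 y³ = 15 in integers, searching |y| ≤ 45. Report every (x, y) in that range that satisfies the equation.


The equation is x³ - 12y³ = 15. For fixed y, x³ = 12·y³ + 15, so a solution requires the RHS to be a perfect cube.
Strategy: iterate y from -45 to 45, compute RHS = 12·y³ + 15, and check whether it is a (positive or negative) perfect cube.
Check small values of y:
  y = 0: RHS = 15 is not a perfect cube.
  y = 1: RHS = 27 = (3)³ ⇒ x = 3 works.
  y = -1: RHS = 3 is not a perfect cube.
  y = 2: RHS = 111 is not a perfect cube.
  y = -2: RHS = -81 is not a perfect cube.
  y = 3: RHS = 339 is not a perfect cube.
  y = -3: RHS = -309 is not a perfect cube.
Continuing the search up to |y| = 45 finds no further solutions beyond those listed.
Collected solutions: (3, 1).

Solutions (with |y| ≤ 45): (3, 1).


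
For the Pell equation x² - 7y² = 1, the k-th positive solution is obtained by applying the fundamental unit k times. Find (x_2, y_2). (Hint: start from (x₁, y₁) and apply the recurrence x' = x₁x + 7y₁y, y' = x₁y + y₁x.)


Step 1: Find the fundamental solution (x₁, y₁) of x² - 7y² = 1.
  Expand √7 as a continued fraction. a₀ = ⌊√7⌋ = 2; iterate m_{k+1} = d_k·a_k − m_k, d_{k+1} = (7 − m_{k+1}²)/d_k, a_{k+1} = ⌊(a₀ + m_{k+1})/d_{k+1}⌋ (starting m₀ = 0, d₀ = 1), with convergents p_k = a_k·p_{k-1} + p_{k-2}, q_k = a_k·q_{k-1} + q_{k-2} (p₋₁ = 1, q₋₁ = 0):
  k = 0: a₀ = 2; p₀/q₀ = 2/1; p₀² − 7·q₀² = 4 − 7 = -3.
  k = 1: m = 2, d = 3, a = ⌊(2 + 2)/3⌋ = 1; p/q = (1·2 + 1)/(1·1 + 0) = 3/1; p² − 7·q² = 9 − 7 = 2.
  k = 2: m = 1, d = 2, a = ⌊(2 + 1)/2⌋ = 1; p/q = (1·3 + 2)/(1·1 + 1) = 5/2; p² − 7·q² = 25 − 28 = -3.
  k = 3: m = 1, d = 3, a = ⌊(2 + 1)/3⌋ = 1; p/q = (1·5 + 3)/(1·2 + 1) = 8/3; p² − 7·q² = 64 − 63 = 1.
  The first convergent with p² − 7·q² = 1 gives the fundamental solution (x₁, y₁) = (8, 3).
Step 2: Apply the recurrence (x_{n+1}, y_{n+1}) = (x₁x_n + 7y₁y_n, x₁y_n + y₁x_n) repeatedly.
  From (x_1, y_1) = (8, 3): x_2 = 8·8 + 7·3·3 = 127; y_2 = 8·3 + 3·8 = 48.
Step 3: Verify x_2² - 7·y_2² = 16129 - 16128 = 1 (should be 1). ✓

(x_1, y_1) = (8, 3); (x_2, y_2) = (127, 48).


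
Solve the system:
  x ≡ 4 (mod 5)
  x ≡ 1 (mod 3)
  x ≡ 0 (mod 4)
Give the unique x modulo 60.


Moduli 5, 3, 4 are pairwise coprime; by CRT there is a unique solution modulo M = 5 · 3 · 4 = 60.
Solve pairwise, accumulating the modulus:
  Start with x ≡ 4 (mod 5).
  Combine with x ≡ 1 (mod 3): since gcd(5, 3) = 1, we get a unique residue mod 15.
    Write x = 4 + 5·t and substitute into x ≡ 1 (mod 3): 5·t ≡ 1 − 4 = -3 (mod 3).
    Reduce coefficients mod 3: 2·t ≡ 0 (mod 3).
    The inverse of 2 mod 3 is 2 (since 2·2 = 4 = 1·3 + 1), so t ≡ 2·0 = 0 ≡ 0 (mod 3).
    Then x = 4 + 5·0 = 4, valid modulo lcm(5, 3) = 15: x ≡ 4 (mod 15).
  Combine with x ≡ 0 (mod 4): since gcd(15, 4) = 1, we get a unique residue mod 60.
    Write x = 4 + 15·t and substitute into x ≡ 0 (mod 4): 15·t ≡ 0 − 4 = -4 (mod 4).
    Reduce coefficients mod 4: 3·t ≡ 0 (mod 4).
    The inverse of 3 mod 4 is 3 (since 3·3 = 9 = 2·4 + 1), so t ≡ 3·0 = 0 ≡ 0 (mod 4).
    Then x = 4 + 15·0 = 4, valid modulo lcm(15, 4) = 60: x ≡ 4 (mod 60).
Verify: 4 mod 5 = 4 ✓, 4 mod 3 = 1 ✓, 4 mod 4 = 0 ✓.

x ≡ 4 (mod 60).


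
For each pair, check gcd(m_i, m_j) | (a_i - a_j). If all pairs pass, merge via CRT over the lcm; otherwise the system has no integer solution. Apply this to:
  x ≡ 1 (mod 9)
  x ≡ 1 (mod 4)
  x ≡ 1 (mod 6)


Moduli 9, 4, 6 are not pairwise coprime, so CRT works modulo lcm(m_i) when all pairwise compatibility conditions hold.
Pairwise compatibility: gcd(m_i, m_j) must divide a_i - a_j for every pair.
Merge one congruence at a time:
  Start: x ≡ 1 (mod 9).
  Combine with x ≡ 1 (mod 4): gcd(9, 4) = 1; 1 - 1 = 0, which IS divisible by 1, so compatible.
    Write x = 1 + 9·t and substitute into x ≡ 1 (mod 4): 9·t ≡ 1 − 1 = 0 (mod 4).
    Reduce coefficients mod 4: 1·t ≡ 0 (mod 4).
    So t ≡ 0 (mod 4).
    Then x = 1 + 9·0 = 1, valid modulo lcm(9, 4) = 36: x ≡ 1 (mod 36).
  Combine with x ≡ 1 (mod 6): gcd(36, 6) = 6; 1 - 1 = 0, which IS divisible by 6, so compatible.
    Write x = 1 + 36·t and substitute into x ≡ 1 (mod 6): 36·t ≡ 1 − 1 = 0 (mod 6).
    Divide the congruence (and modulus) by g = 6: 6·t ≡ 0 (mod 1).
    Modulo 1 every t works; take t = 0.
    Then x = 1 + 36·0 = 1, valid modulo lcm(36, 6) = 36: x ≡ 1 (mod 36).
Verify: 1 mod 9 = 1, 1 mod 4 = 1, 1 mod 6 = 1.

x ≡ 1 (mod 36).


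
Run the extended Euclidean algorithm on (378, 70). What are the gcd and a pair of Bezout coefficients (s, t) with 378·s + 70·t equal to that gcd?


Euclidean algorithm on (378, 70) — divide until remainder is 0:
  378 = 5 · 70 + 28
  70 = 2 · 28 + 14
  28 = 2 · 14 + 0
gcd(378, 70) = 14.
Track Bezout coefficients alongside the remainders: start with r₀ = 378 = a·1 + b·0 (s = 1, t = 0) and r₁ = 70 = a·0 + b·1 (s = 0, t = 1); each new remainder r_{k+1} = r_{k-1} − q_k·r_k inherits s_{k+1} = s_{k-1} − q_k·s_k, t_{k+1} = t_{k-1} − q_k·t_k, so r_k = a·s_k + b·t_k at every step:
  q = 5: r = 28, s = 1 − 5·0 = 1, t = 0 − 5·1 = -5  (check: 378·1 + 70·(-5) = 28)
  q = 2: r = 14, s = 0 − 2·1 = -2, t = 1 − 2·(-5) = 11  (check: 378·(-2) + 70·11 = 14)
The row with r = 14 (the gcd) gives the Bezout coefficients s = -2, t = 11.
Result: 378 · (-2) + 70 · (11) = 14.

gcd(378, 70) = 14; s = -2, t = 11 (check: 378·(-2) + 70·11 = 14).


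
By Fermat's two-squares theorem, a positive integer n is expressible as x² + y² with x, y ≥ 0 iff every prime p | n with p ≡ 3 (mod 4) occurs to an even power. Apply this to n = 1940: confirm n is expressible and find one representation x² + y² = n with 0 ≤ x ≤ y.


Step 1: Factor n = 1940 = 2^2 · 5 · 97.
Step 2: Check the mod-4 condition on each prime factor: 2 = 2 (special); 5 ≡ 1 (mod 4), exponent 1; 97 ≡ 1 (mod 4), exponent 1.
All primes ≡ 3 (mod 4) appear to even exponent (or don't appear), so by the two-squares theorem n IS expressible as a sum of two squares.
Step 3: Build a representation. Group n = k² · m with k = 2 and m = 5 · 97 = 485 (a product of primes ≡ 1 (mod 4)); a representation of m scales to one of n via (k·x)² + (k·y)² = k²(x² + y²). Each prime p ≡ 1 (mod 4) is itself a sum of two squares; find a² by testing p − a² for a perfect square:
  5: 5 − 1² = 4 = 2² ⇒ 5 = 1² + 2².
  97: 97 − 1² = 96, 97 − 2² = 93, 97 − 3² = 88, 97 − 4² = 81 = 9² ⇒ 97 = 4² + 9².
  Combine using the Brahmagupta–Fibonacci identity (a² + b²)(c² + d²) = (ac − bd)² + (ad + bc)² = (ac + bd)² + (ad − bc)²:
  5 · 97 = 485: from (1² + 2²)(4² + 9²), take (1·4 − 2·9, 1·9 + 2·4) = (4 − 18, 9 + 8) = (-14, 17); dropping signs (only squares matter) gives (14, 17); check 14² + 17² = 196 + 289 = 485 ✓.
  Scale by k = 2: (2·14, 2·17) = (28, 34).
Step 4: Order so x ≤ y and verify: 28² + 34² = 784 + 1156 = 1940 = n. ✓

n = 1940 = 28² + 34² (one valid representation with x ≤ y).


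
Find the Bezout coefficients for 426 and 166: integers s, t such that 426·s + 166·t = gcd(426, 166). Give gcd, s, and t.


Euclidean algorithm on (426, 166) — divide until remainder is 0:
  426 = 2 · 166 + 94
  166 = 1 · 94 + 72
  94 = 1 · 72 + 22
  72 = 3 · 22 + 6
  22 = 3 · 6 + 4
  6 = 1 · 4 + 2
  4 = 2 · 2 + 0
gcd(426, 166) = 2.
Track Bezout coefficients alongside the remainders: start with r₀ = 426 = a·1 + b·0 (s = 1, t = 0) and r₁ = 166 = a·0 + b·1 (s = 0, t = 1); each new remainder r_{k+1} = r_{k-1} − q_k·r_k inherits s_{k+1} = s_{k-1} − q_k·s_k, t_{k+1} = t_{k-1} − q_k·t_k, so r_k = a·s_k + b·t_k at every step:
  q = 2: r = 94, s = 1 − 2·0 = 1, t = 0 − 2·1 = -2  (check: 426·1 + 166·(-2) = 94)
  q = 1: r = 72, s = 0 − 1·1 = -1, t = 1 − 1·(-2) = 3  (check: 426·(-1) + 166·3 = 72)
  q = 1: r = 22, s = 1 − 1·(-1) = 2, t = -2 − 1·3 = -5  (check: 426·2 + 166·(-5) = 22)
  q = 3: r = 6, s = -1 − 3·2 = -7, t = 3 − 3·(-5) = 18  (check: 426·(-7) + 166·18 = 6)
  q = 3: r = 4, s = 2 − 3·(-7) = 23, t = -5 − 3·18 = -59  (check: 426·23 + 166·(-59) = 4)
  q = 1: r = 2, s = -7 − 1·23 = -30, t = 18 − 1·(-59) = 77  (check: 426·(-30) + 166·77 = 2)
The row with r = 2 (the gcd) gives the Bezout coefficients s = -30, t = 77.
Result: 426 · (-30) + 166 · (77) = 2.

gcd(426, 166) = 2; s = -30, t = 77 (check: 426·(-30) + 166·77 = 2).


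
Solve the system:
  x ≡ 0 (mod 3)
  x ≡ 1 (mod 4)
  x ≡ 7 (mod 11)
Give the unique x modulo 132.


Moduli 3, 4, 11 are pairwise coprime; by CRT there is a unique solution modulo M = 3 · 4 · 11 = 132.
Solve pairwise, accumulating the modulus:
  Start with x ≡ 0 (mod 3).
  Combine with x ≡ 1 (mod 4): since gcd(3, 4) = 1, we get a unique residue mod 12.
    Write x = 0 + 3·t and substitute into x ≡ 1 (mod 4): 3·t ≡ 1 − 0 = 1 (mod 4).
    The inverse of 3 mod 4 is 3 (since 3·3 = 9 = 2·4 + 1), so t ≡ 3·1 = 3 ≡ 3 (mod 4).
    Then x = 0 + 3·3 = 9, valid modulo lcm(3, 4) = 12: x ≡ 9 (mod 12).
  Combine with x ≡ 7 (mod 11): since gcd(12, 11) = 1, we get a unique residue mod 132.
    Write x = 9 + 12·t and substitute into x ≡ 7 (mod 11): 12·t ≡ 7 − 9 = -2 (mod 11).
    Reduce coefficients mod 11: 1·t ≡ 9 (mod 11).
    So t ≡ 9 (mod 11).
    Then x = 9 + 12·9 = 117, valid modulo lcm(12, 11) = 132: x ≡ 117 (mod 132).
Verify: 117 mod 3 = 0 ✓, 117 mod 4 = 1 ✓, 117 mod 11 = 7 ✓.

x ≡ 117 (mod 132).


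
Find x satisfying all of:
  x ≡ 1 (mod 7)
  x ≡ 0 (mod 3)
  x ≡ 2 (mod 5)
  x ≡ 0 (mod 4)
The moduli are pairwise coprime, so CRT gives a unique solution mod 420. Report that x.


Product of moduli M = 7 · 3 · 5 · 4 = 420.
Merge one congruence at a time:
  Start: x ≡ 1 (mod 7).
  Combine with x ≡ 0 (mod 3); new modulus lcm = 21.
    Write x = 1 + 7·t and substitute into x ≡ 0 (mod 3): 7·t ≡ 0 − 1 = -1 (mod 3).
    Reduce coefficients mod 3: 1·t ≡ 2 (mod 3).
    So t ≡ 2 (mod 3).
    Then x = 1 + 7·2 = 15, valid modulo lcm(7, 3) = 21: x ≡ 15 (mod 21).
  Combine with x ≡ 2 (mod 5); new modulus lcm = 105.
    Write x = 15 + 21·t and substitute into x ≡ 2 (mod 5): 21·t ≡ 2 − 15 = -13 (mod 5).
    Reduce coefficients mod 5: 1·t ≡ 2 (mod 5).
    So t ≡ 2 (mod 5).
    Then x = 15 + 21·2 = 57, valid modulo lcm(21, 5) = 105: x ≡ 57 (mod 105).
  Combine with x ≡ 0 (mod 4); new modulus lcm = 420.
    Write x = 57 + 105·t and substitute into x ≡ 0 (mod 4): 105·t ≡ 0 − 57 = -57 (mod 4).
    Reduce coefficients mod 4: 1·t ≡ 3 (mod 4).
    So t ≡ 3 (mod 4).
    Then x = 57 + 105·3 = 372, valid modulo lcm(105, 4) = 420: x ≡ 372 (mod 420).
Verify against each original: 372 mod 7 = 1, 372 mod 3 = 0, 372 mod 5 = 2, 372 mod 4 = 0.

x ≡ 372 (mod 420).


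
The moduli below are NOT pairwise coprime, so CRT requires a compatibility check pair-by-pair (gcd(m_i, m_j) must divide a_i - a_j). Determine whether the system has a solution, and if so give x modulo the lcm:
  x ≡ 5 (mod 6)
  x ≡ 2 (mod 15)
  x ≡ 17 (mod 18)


Moduli 6, 15, 18 are not pairwise coprime, so CRT works modulo lcm(m_i) when all pairwise compatibility conditions hold.
Pairwise compatibility: gcd(m_i, m_j) must divide a_i - a_j for every pair.
Merge one congruence at a time:
  Start: x ≡ 5 (mod 6).
  Combine with x ≡ 2 (mod 15): gcd(6, 15) = 3; 2 - 5 = -3, which IS divisible by 3, so compatible.
    Write x = 5 + 6·t and substitute into x ≡ 2 (mod 15): 6·t ≡ 2 − 5 = -3 (mod 15).
    Divide the congruence (and modulus) by g = 3: 2·t ≡ -1 (mod 5).
    Reduce coefficients mod 5: 2·t ≡ 4 (mod 5).
    The inverse of 2 mod 5 is 3 (since 2·3 = 6 = 1·5 + 1), so t ≡ 3·4 = 12 ≡ 2 (mod 5).
    Then x = 5 + 6·2 = 17, valid modulo lcm(6, 15) = 30: x ≡ 17 (mod 30).
  Combine with x ≡ 17 (mod 18): gcd(30, 18) = 6; 17 - 17 = 0, which IS divisible by 6, so compatible.
    Write x = 17 + 30·t and substitute into x ≡ 17 (mod 18): 30·t ≡ 17 − 17 = 0 (mod 18).
    Divide the congruence (and modulus) by g = 6: 5·t ≡ 0 (mod 3).
    Reduce coefficients mod 3: 2·t ≡ 0 (mod 3).
    The inverse of 2 mod 3 is 2 (since 2·2 = 4 = 1·3 + 1), so t ≡ 2·0 = 0 ≡ 0 (mod 3).
    Then x = 17 + 30·0 = 17, valid modulo lcm(30, 18) = 90: x ≡ 17 (mod 90).
Verify: 17 mod 6 = 5, 17 mod 15 = 2, 17 mod 18 = 17.

x ≡ 17 (mod 90).


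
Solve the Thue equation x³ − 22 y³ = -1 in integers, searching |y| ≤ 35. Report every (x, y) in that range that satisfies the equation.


The equation is x³ - 22y³ = -1. For fixed y, x³ = 22·y³ − 1, so a solution requires the RHS to be a perfect cube.
Strategy: iterate y from -35 to 35, compute RHS = 22·y³ − 1, and check whether it is a (positive or negative) perfect cube.
Check small values of y:
  y = 0: RHS = -1 = (-1)³ ⇒ x = -1 works.
  y = 1: RHS = 21 is not a perfect cube.
  y = -1: RHS = -23 is not a perfect cube.
  y = 2: RHS = 175 is not a perfect cube.
  y = -2: RHS = -177 is not a perfect cube.
  y = 3: RHS = 593 is not a perfect cube.
  y = -3: RHS = -595 is not a perfect cube.
Continuing the search up to |y| = 35 finds no further solutions beyond those listed.
Collected solutions: (-1, 0).

Solutions (with |y| ≤ 35): (-1, 0).


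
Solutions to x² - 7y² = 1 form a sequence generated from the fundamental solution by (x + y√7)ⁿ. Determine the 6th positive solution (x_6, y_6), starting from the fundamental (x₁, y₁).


Step 1: Find the fundamental solution (x₁, y₁) of x² - 7y² = 1.
  Expand √7 as a continued fraction. a₀ = ⌊√7⌋ = 2; iterate m_{k+1} = d_k·a_k − m_k, d_{k+1} = (7 − m_{k+1}²)/d_k, a_{k+1} = ⌊(a₀ + m_{k+1})/d_{k+1}⌋ (starting m₀ = 0, d₀ = 1), with convergents p_k = a_k·p_{k-1} + p_{k-2}, q_k = a_k·q_{k-1} + q_{k-2} (p₋₁ = 1, q₋₁ = 0):
  k = 0: a₀ = 2; p₀/q₀ = 2/1; p₀² − 7·q₀² = 4 − 7 = -3.
  k = 1: m = 2, d = 3, a = ⌊(2 + 2)/3⌋ = 1; p/q = (1·2 + 1)/(1·1 + 0) = 3/1; p² − 7·q² = 9 − 7 = 2.
  k = 2: m = 1, d = 2, a = ⌊(2 + 1)/2⌋ = 1; p/q = (1·3 + 2)/(1·1 + 1) = 5/2; p² − 7·q² = 25 − 28 = -3.
  k = 3: m = 1, d = 3, a = ⌊(2 + 1)/3⌋ = 1; p/q = (1·5 + 3)/(1·2 + 1) = 8/3; p² − 7·q² = 64 − 63 = 1.
  The first convergent with p² − 7·q² = 1 gives the fundamental solution (x₁, y₁) = (8, 3).
Step 2: Apply the recurrence (x_{n+1}, y_{n+1}) = (x₁x_n + 7y₁y_n, x₁y_n + y₁x_n) repeatedly.
  From (x_1, y_1) = (8, 3): x_2 = 8·8 + 7·3·3 = 127; y_2 = 8·3 + 3·8 = 48.
  From (x_2, y_2) = (127, 48): x_3 = 8·127 + 7·3·48 = 2024; y_3 = 8·48 + 3·127 = 765.
  From (x_3, y_3) = (2024, 765): x_4 = 8·2024 + 7·3·765 = 32257; y_4 = 8·765 + 3·2024 = 12192.
  From (x_4, y_4) = (32257, 12192): x_5 = 8·32257 + 7·3·12192 = 514088; y_5 = 8·12192 + 3·32257 = 194307.
  From (x_5, y_5) = (514088, 194307): x_6 = 8·514088 + 7·3·194307 = 8193151; y_6 = 8·194307 + 3·514088 = 3096720.
Step 3: Verify x_6² - 7·y_6² = 67127723308801 - 67127723308800 = 1 (should be 1). ✓

(x_1, y_1) = (8, 3); (x_6, y_6) = (8193151, 3096720).


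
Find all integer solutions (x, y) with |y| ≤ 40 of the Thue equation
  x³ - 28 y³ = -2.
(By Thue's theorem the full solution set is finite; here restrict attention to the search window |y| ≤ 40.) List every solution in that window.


The equation is x³ - 28y³ = -2. For fixed y, x³ = 28·y³ − 2, so a solution requires the RHS to be a perfect cube.
Strategy: iterate y from -40 to 40, compute RHS = 28·y³ − 2, and check whether it is a (positive or negative) perfect cube.
Check small values of y:
  y = 0: RHS = -2 is not a perfect cube.
  y = 1: RHS = 26 is not a perfect cube.
  y = -1: RHS = -30 is not a perfect cube.
  y = 2: RHS = 222 is not a perfect cube.
  y = -2: RHS = -226 is not a perfect cube.
  y = 3: RHS = 754 is not a perfect cube.
  y = -3: RHS = -758 is not a perfect cube.
Continuing the search up to |y| = 40 finds no solutions either.
No (x, y) in the scanned range satisfies the equation.

No integer solutions with |y| ≤ 40.


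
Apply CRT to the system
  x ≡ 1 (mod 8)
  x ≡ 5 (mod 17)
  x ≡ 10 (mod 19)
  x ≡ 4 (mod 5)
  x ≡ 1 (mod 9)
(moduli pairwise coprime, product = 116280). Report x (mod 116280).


Product of moduli M = 8 · 17 · 19 · 5 · 9 = 116280.
Merge one congruence at a time:
  Start: x ≡ 1 (mod 8).
  Combine with x ≡ 5 (mod 17); new modulus lcm = 136.
    Write x = 1 + 8·t and substitute into x ≡ 5 (mod 17): 8·t ≡ 5 − 1 = 4 (mod 17).
    The inverse of 8 mod 17 is 15 (since 8·15 = 120 = 7·17 + 1), so t ≡ 15·4 = 60 ≡ 9 (mod 17).
    Then x = 1 + 8·9 = 73, valid modulo lcm(8, 17) = 136: x ≡ 73 (mod 136).
  Combine with x ≡ 10 (mod 19); new modulus lcm = 2584.
    Write x = 73 + 136·t and substitute into x ≡ 10 (mod 19): 136·t ≡ 10 − 73 = -63 (mod 19).
    Reduce coefficients mod 19: 3·t ≡ 13 (mod 19).
    The inverse of 3 mod 19 is 13 (since 3·13 = 39 = 2·19 + 1), so t ≡ 13·13 = 169 ≡ 17 (mod 19).
    Then x = 73 + 136·17 = 2385, valid modulo lcm(136, 19) = 2584: x ≡ 2385 (mod 2584).
  Combine with x ≡ 4 (mod 5); new modulus lcm = 12920.
    Write x = 2385 + 2584·t and substitute into x ≡ 4 (mod 5): 2584·t ≡ 4 − 2385 = -2381 (mod 5).
    Reduce coefficients mod 5: 4·t ≡ 4 (mod 5).
    The inverse of 4 mod 5 is 4 (since 4·4 = 16 = 3·5 + 1), so t ≡ 4·4 = 16 ≡ 1 (mod 5).
    Then x = 2385 + 2584·1 = 4969, valid modulo lcm(2584, 5) = 12920: x ≡ 4969 (mod 12920).
  Combine with x ≡ 1 (mod 9); new modulus lcm = 116280.
    Write x = 4969 + 12920·t and substitute into x ≡ 1 (mod 9): 12920·t ≡ 1 − 4969 = -4968 (mod 9).
    Reduce coefficients mod 9: 5·t ≡ 0 (mod 9).
    The inverse of 5 mod 9 is 2 (since 5·2 = 10 = 1·9 + 1), so t ≡ 2·0 = 0 ≡ 0 (mod 9).
    Then x = 4969 + 12920·0 = 4969, valid modulo lcm(12920, 9) = 116280: x ≡ 4969 (mod 116280).
Verify against each original: 4969 mod 8 = 1, 4969 mod 17 = 5, 4969 mod 19 = 10, 4969 mod 5 = 4, 4969 mod 9 = 1.

x ≡ 4969 (mod 116280).


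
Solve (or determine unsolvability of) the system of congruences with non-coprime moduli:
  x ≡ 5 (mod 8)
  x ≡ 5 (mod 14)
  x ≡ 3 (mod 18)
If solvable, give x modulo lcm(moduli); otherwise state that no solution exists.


Moduli 8, 14, 18 are not pairwise coprime, so CRT works modulo lcm(m_i) when all pairwise compatibility conditions hold.
Pairwise compatibility: gcd(m_i, m_j) must divide a_i - a_j for every pair.
Merge one congruence at a time:
  Start: x ≡ 5 (mod 8).
  Combine with x ≡ 5 (mod 14): gcd(8, 14) = 2; 5 - 5 = 0, which IS divisible by 2, so compatible.
    Write x = 5 + 8·t and substitute into x ≡ 5 (mod 14): 8·t ≡ 5 − 5 = 0 (mod 14).
    Divide the congruence (and modulus) by g = 2: 4·t ≡ 0 (mod 7).
    The inverse of 4 mod 7 is 2 (since 4·2 = 8 = 1·7 + 1), so t ≡ 2·0 = 0 ≡ 0 (mod 7).
    Then x = 5 + 8·0 = 5, valid modulo lcm(8, 14) = 56: x ≡ 5 (mod 56).
  Combine with x ≡ 3 (mod 18): gcd(56, 18) = 2; 3 - 5 = -2, which IS divisible by 2, so compatible.
    Write x = 5 + 56·t and substitute into x ≡ 3 (mod 18): 56·t ≡ 3 − 5 = -2 (mod 18).
    Divide the congruence (and modulus) by g = 2: 28·t ≡ -1 (mod 9).
    Reduce coefficients mod 9: 1·t ≡ 8 (mod 9).
    So t ≡ 8 (mod 9).
    Then x = 5 + 56·8 = 453, valid modulo lcm(56, 18) = 504: x ≡ 453 (mod 504).
Verify: 453 mod 8 = 5, 453 mod 14 = 5, 453 mod 18 = 3.

x ≡ 453 (mod 504).


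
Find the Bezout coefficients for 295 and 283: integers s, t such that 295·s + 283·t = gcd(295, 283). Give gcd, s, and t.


Euclidean algorithm on (295, 283) — divide until remainder is 0:
  295 = 1 · 283 + 12
  283 = 23 · 12 + 7
  12 = 1 · 7 + 5
  7 = 1 · 5 + 2
  5 = 2 · 2 + 1
  2 = 2 · 1 + 0
gcd(295, 283) = 1.
Track Bezout coefficients alongside the remainders: start with r₀ = 295 = a·1 + b·0 (s = 1, t = 0) and r₁ = 283 = a·0 + b·1 (s = 0, t = 1); each new remainder r_{k+1} = r_{k-1} − q_k·r_k inherits s_{k+1} = s_{k-1} − q_k·s_k, t_{k+1} = t_{k-1} − q_k·t_k, so r_k = a·s_k + b·t_k at every step:
  q = 1: r = 12, s = 1 − 1·0 = 1, t = 0 − 1·1 = -1  (check: 295·1 + 283·(-1) = 12)
  q = 23: r = 7, s = 0 − 23·1 = -23, t = 1 − 23·(-1) = 24  (check: 295·(-23) + 283·24 = 7)
  q = 1: r = 5, s = 1 − 1·(-23) = 24, t = -1 − 1·24 = -25  (check: 295·24 + 283·(-25) = 5)
  q = 1: r = 2, s = -23 − 1·24 = -47, t = 24 − 1·(-25) = 49  (check: 295·(-47) + 283·49 = 2)
  q = 2: r = 1, s = 24 − 2·(-47) = 118, t = -25 − 2·49 = -123  (check: 295·118 + 283·(-123) = 1)
The row with r = 1 (the gcd) gives the Bezout coefficients s = 118, t = -123.
Result: 295 · (118) + 283 · (-123) = 1.

gcd(295, 283) = 1; s = 118, t = -123 (check: 295·118 + 283·(-123) = 1).


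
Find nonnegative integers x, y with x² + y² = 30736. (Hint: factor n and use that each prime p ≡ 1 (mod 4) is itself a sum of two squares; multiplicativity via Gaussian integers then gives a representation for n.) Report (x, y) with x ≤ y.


Step 1: Factor n = 30736 = 2^4 · 17 · 113.
Step 2: Check the mod-4 condition on each prime factor: 2 = 2 (special); 17 ≡ 1 (mod 4), exponent 1; 113 ≡ 1 (mod 4), exponent 1.
All primes ≡ 3 (mod 4) appear to even exponent (or don't appear), so by the two-squares theorem n IS expressible as a sum of two squares.
Step 3: Build a representation. Group n = k² · m with k = 4 and m = 17 · 113 = 1921 (a product of primes ≡ 1 (mod 4)); a representation of m scales to one of n via (k·x)² + (k·y)² = k²(x² + y²). Each prime p ≡ 1 (mod 4) is itself a sum of two squares; find a² by testing p − a² for a perfect square:
  17: 17 − 1² = 16 = 4² ⇒ 17 = 1² + 4².
  113: 113 − 1² = 112, 113 − 2² = 109, 113 − 3² = 104, 113 − 4² = 97, 113 − 5² = 88, 113 − 6² = 77, 113 − 7² = 64 = 8² ⇒ 113 = 7² + 8².
  Combine using the Brahmagupta–Fibonacci identity (a² + b²)(c² + d²) = (ac − bd)² + (ad + bc)² = (ac + bd)² + (ad − bc)²:
  17 · 113 = 1921: from (1² + 4²)(7² + 8²), take (1·7 − 4·8, 1·8 + 4·7) = (7 − 32, 8 + 28) = (-25, 36); dropping signs (only squares matter) gives (25, 36); check 25² + 36² = 625 + 1296 = 1921 ✓.
  Scale by k = 4: (4·25, 4·36) = (100, 144).
Step 4: Order so x ≤ y and verify: 100² + 144² = 10000 + 20736 = 30736 = n. ✓

n = 30736 = 100² + 144² (one valid representation with x ≤ y).


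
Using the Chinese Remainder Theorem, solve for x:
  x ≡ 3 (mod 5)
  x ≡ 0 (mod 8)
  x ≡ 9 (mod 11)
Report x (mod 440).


Moduli 5, 8, 11 are pairwise coprime; by CRT there is a unique solution modulo M = 5 · 8 · 11 = 440.
Solve pairwise, accumulating the modulus:
  Start with x ≡ 3 (mod 5).
  Combine with x ≡ 0 (mod 8): since gcd(5, 8) = 1, we get a unique residue mod 40.
    Write x = 3 + 5·t and substitute into x ≡ 0 (mod 8): 5·t ≡ 0 − 3 = -3 (mod 8).
    Reduce coefficients mod 8: 5·t ≡ 5 (mod 8).
    The inverse of 5 mod 8 is 5 (since 5·5 = 25 = 3·8 + 1), so t ≡ 5·5 = 25 ≡ 1 (mod 8).
    Then x = 3 + 5·1 = 8, valid modulo lcm(5, 8) = 40: x ≡ 8 (mod 40).
  Combine with x ≡ 9 (mod 11): since gcd(40, 11) = 1, we get a unique residue mod 440.
    Write x = 8 + 40·t and substitute into x ≡ 9 (mod 11): 40·t ≡ 9 − 8 = 1 (mod 11).
    Reduce coefficients mod 11: 7·t ≡ 1 (mod 11).
    The inverse of 7 mod 11 is 8 (since 7·8 = 56 = 5·11 + 1), so t ≡ 8·1 = 8 ≡ 8 (mod 11).
    Then x = 8 + 40·8 = 328, valid modulo lcm(40, 11) = 440: x ≡ 328 (mod 440).
Verify: 328 mod 5 = 3 ✓, 328 mod 8 = 0 ✓, 328 mod 11 = 9 ✓.

x ≡ 328 (mod 440).


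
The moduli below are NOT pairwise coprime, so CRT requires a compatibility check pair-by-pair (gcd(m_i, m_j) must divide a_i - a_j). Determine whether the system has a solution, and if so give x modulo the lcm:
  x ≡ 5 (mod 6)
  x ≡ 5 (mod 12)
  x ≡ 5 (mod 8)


Moduli 6, 12, 8 are not pairwise coprime, so CRT works modulo lcm(m_i) when all pairwise compatibility conditions hold.
Pairwise compatibility: gcd(m_i, m_j) must divide a_i - a_j for every pair.
Merge one congruence at a time:
  Start: x ≡ 5 (mod 6).
  Combine with x ≡ 5 (mod 12): gcd(6, 12) = 6; 5 - 5 = 0, which IS divisible by 6, so compatible.
    Write x = 5 + 6·t and substitute into x ≡ 5 (mod 12): 6·t ≡ 5 − 5 = 0 (mod 12).
    Divide the congruence (and modulus) by g = 6: 1·t ≡ 0 (mod 2).
    So t ≡ 0 (mod 2).
    Then x = 5 + 6·0 = 5, valid modulo lcm(6, 12) = 12: x ≡ 5 (mod 12).
  Combine with x ≡ 5 (mod 8): gcd(12, 8) = 4; 5 - 5 = 0, which IS divisible by 4, so compatible.
    Write x = 5 + 12·t and substitute into x ≡ 5 (mod 8): 12·t ≡ 5 − 5 = 0 (mod 8).
    Divide the congruence (and modulus) by g = 4: 3·t ≡ 0 (mod 2).
    Reduce coefficients mod 2: 1·t ≡ 0 (mod 2).
    So t ≡ 0 (mod 2).
    Then x = 5 + 12·0 = 5, valid modulo lcm(12, 8) = 24: x ≡ 5 (mod 24).
Verify: 5 mod 6 = 5, 5 mod 12 = 5, 5 mod 8 = 5.

x ≡ 5 (mod 24).


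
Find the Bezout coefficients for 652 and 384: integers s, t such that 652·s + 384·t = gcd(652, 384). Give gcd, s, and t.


Euclidean algorithm on (652, 384) — divide until remainder is 0:
  652 = 1 · 384 + 268
  384 = 1 · 268 + 116
  268 = 2 · 116 + 36
  116 = 3 · 36 + 8
  36 = 4 · 8 + 4
  8 = 2 · 4 + 0
gcd(652, 384) = 4.
Track Bezout coefficients alongside the remainders: start with r₀ = 652 = a·1 + b·0 (s = 1, t = 0) and r₁ = 384 = a·0 + b·1 (s = 0, t = 1); each new remainder r_{k+1} = r_{k-1} − q_k·r_k inherits s_{k+1} = s_{k-1} − q_k·s_k, t_{k+1} = t_{k-1} − q_k·t_k, so r_k = a·s_k + b·t_k at every step:
  q = 1: r = 268, s = 1 − 1·0 = 1, t = 0 − 1·1 = -1  (check: 652·1 + 384·(-1) = 268)
  q = 1: r = 116, s = 0 − 1·1 = -1, t = 1 − 1·(-1) = 2  (check: 652·(-1) + 384·2 = 116)
  q = 2: r = 36, s = 1 − 2·(-1) = 3, t = -1 − 2·2 = -5  (check: 652·3 + 384·(-5) = 36)
  q = 3: r = 8, s = -1 − 3·3 = -10, t = 2 − 3·(-5) = 17  (check: 652·(-10) + 384·17 = 8)
  q = 4: r = 4, s = 3 − 4·(-10) = 43, t = -5 − 4·17 = -73  (check: 652·43 + 384·(-73) = 4)
The row with r = 4 (the gcd) gives the Bezout coefficients s = 43, t = -73.
Result: 652 · (43) + 384 · (-73) = 4.

gcd(652, 384) = 4; s = 43, t = -73 (check: 652·43 + 384·(-73) = 4).


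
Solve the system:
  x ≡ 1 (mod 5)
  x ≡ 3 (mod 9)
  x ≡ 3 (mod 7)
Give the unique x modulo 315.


Moduli 5, 9, 7 are pairwise coprime; by CRT there is a unique solution modulo M = 5 · 9 · 7 = 315.
Solve pairwise, accumulating the modulus:
  Start with x ≡ 1 (mod 5).
  Combine with x ≡ 3 (mod 9): since gcd(5, 9) = 1, we get a unique residue mod 45.
    Write x = 1 + 5·t and substitute into x ≡ 3 (mod 9): 5·t ≡ 3 − 1 = 2 (mod 9).
    The inverse of 5 mod 9 is 2 (since 5·2 = 10 = 1·9 + 1), so t ≡ 2·2 = 4 ≡ 4 (mod 9).
    Then x = 1 + 5·4 = 21, valid modulo lcm(5, 9) = 45: x ≡ 21 (mod 45).
  Combine with x ≡ 3 (mod 7): since gcd(45, 7) = 1, we get a unique residue mod 315.
    Write x = 21 + 45·t and substitute into x ≡ 3 (mod 7): 45·t ≡ 3 − 21 = -18 (mod 7).
    Reduce coefficients mod 7: 3·t ≡ 3 (mod 7).
    The inverse of 3 mod 7 is 5 (since 3·5 = 15 = 2·7 + 1), so t ≡ 5·3 = 15 ≡ 1 (mod 7).
    Then x = 21 + 45·1 = 66, valid modulo lcm(45, 7) = 315: x ≡ 66 (mod 315).
Verify: 66 mod 5 = 1 ✓, 66 mod 9 = 3 ✓, 66 mod 7 = 3 ✓.

x ≡ 66 (mod 315).


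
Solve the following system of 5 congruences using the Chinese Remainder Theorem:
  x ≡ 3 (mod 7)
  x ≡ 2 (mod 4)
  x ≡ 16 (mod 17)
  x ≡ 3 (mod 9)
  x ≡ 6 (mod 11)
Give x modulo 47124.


Product of moduli M = 7 · 4 · 17 · 9 · 11 = 47124.
Merge one congruence at a time:
  Start: x ≡ 3 (mod 7).
  Combine with x ≡ 2 (mod 4); new modulus lcm = 28.
    Write x = 3 + 7·t and substitute into x ≡ 2 (mod 4): 7·t ≡ 2 − 3 = -1 (mod 4).
    Reduce coefficients mod 4: 3·t ≡ 3 (mod 4).
    The inverse of 3 mod 4 is 3 (since 3·3 = 9 = 2·4 + 1), so t ≡ 3·3 = 9 ≡ 1 (mod 4).
    Then x = 3 + 7·1 = 10, valid modulo lcm(7, 4) = 28: x ≡ 10 (mod 28).
  Combine with x ≡ 16 (mod 17); new modulus lcm = 476.
    Write x = 10 + 28·t and substitute into x ≡ 16 (mod 17): 28·t ≡ 16 − 10 = 6 (mod 17).
    Reduce coefficients mod 17: 11·t ≡ 6 (mod 17).
    The inverse of 11 mod 17 is 14 (since 11·14 = 154 = 9·17 + 1), so t ≡ 14·6 = 84 ≡ 16 (mod 17).
    Then x = 10 + 28·16 = 458, valid modulo lcm(28, 17) = 476: x ≡ 458 (mod 476).
  Combine with x ≡ 3 (mod 9); new modulus lcm = 4284.
    Write x = 458 + 476·t and substitute into x ≡ 3 (mod 9): 476·t ≡ 3 − 458 = -455 (mod 9).
    Reduce coefficients mod 9: 8·t ≡ 4 (mod 9).
    The inverse of 8 mod 9 is 8 (since 8·8 = 64 = 7·9 + 1), so t ≡ 8·4 = 32 ≡ 5 (mod 9).
    Then x = 458 + 476·5 = 2838, valid modulo lcm(476, 9) = 4284: x ≡ 2838 (mod 4284).
  Combine with x ≡ 6 (mod 11); new modulus lcm = 47124.
    Write x = 2838 + 4284·t and substitute into x ≡ 6 (mod 11): 4284·t ≡ 6 − 2838 = -2832 (mod 11).
    Reduce coefficients mod 11: 5·t ≡ 6 (mod 11).
    The inverse of 5 mod 11 is 9 (since 5·9 = 45 = 4·11 + 1), so t ≡ 9·6 = 54 ≡ 10 (mod 11).
    Then x = 2838 + 4284·10 = 45678, valid modulo lcm(4284, 11) = 47124: x ≡ 45678 (mod 47124).
Verify against each original: 45678 mod 7 = 3, 45678 mod 4 = 2, 45678 mod 17 = 16, 45678 mod 9 = 3, 45678 mod 11 = 6.

x ≡ 45678 (mod 47124).


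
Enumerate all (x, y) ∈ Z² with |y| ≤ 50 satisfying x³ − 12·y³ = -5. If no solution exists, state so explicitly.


The equation is x³ - 12y³ = -5. For fixed y, x³ = 12·y³ − 5, so a solution requires the RHS to be a perfect cube.
Strategy: iterate y from -50 to 50, compute RHS = 12·y³ − 5, and check whether it is a (positive or negative) perfect cube.
Check small values of y:
  y = 0: RHS = -5 is not a perfect cube.
  y = 1: RHS = 7 is not a perfect cube.
  y = -1: RHS = -17 is not a perfect cube.
  y = 2: RHS = 91 is not a perfect cube.
  y = -2: RHS = -101 is not a perfect cube.
  y = 3: RHS = 319 is not a perfect cube.
  y = -3: RHS = -329 is not a perfect cube.
Continuing the search up to |y| = 50 finds no solutions either.
No (x, y) in the scanned range satisfies the equation.

No integer solutions with |y| ≤ 50.
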